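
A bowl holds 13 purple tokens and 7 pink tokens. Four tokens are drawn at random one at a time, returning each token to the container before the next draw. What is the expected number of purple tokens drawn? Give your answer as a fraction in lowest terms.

13/5

By linearity of expectation, E[X] = Σ P(draw i is purple); each independent draw has P(purple) = 13/20.
E[X] = 4 · 13/20 = 13/5 ≈ 2.6000.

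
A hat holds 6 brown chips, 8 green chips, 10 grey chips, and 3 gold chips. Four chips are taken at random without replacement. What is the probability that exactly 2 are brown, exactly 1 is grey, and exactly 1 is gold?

1/39

Unordered draws without replacement: count favorable combinations over C(27,4).
Favorable = C(6,2) · C(8,0) · C(10,1) · C(3,1) = 450; total = C(27,4) = 17550.
P = 450/17550 = 1/39 ≈ 0.0256.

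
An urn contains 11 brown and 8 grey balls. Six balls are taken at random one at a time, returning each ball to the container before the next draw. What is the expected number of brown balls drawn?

66/19

By linearity of expectation, E[X] = Σ P(draw i is brown); each independent draw has P(brown) = 11/19.
E[X] = 6 · 11/19 = 66/19 ≈ 3.4737.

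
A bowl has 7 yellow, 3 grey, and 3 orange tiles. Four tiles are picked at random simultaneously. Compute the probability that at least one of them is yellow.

140/143

Use the complement: P(at least one yellow) = 1 − P(no yellow).
P(none) = C(6,4)/C(13,4) = 15/715.
So P = 1 − 15/715 = 140/143 ≈ 0.9790.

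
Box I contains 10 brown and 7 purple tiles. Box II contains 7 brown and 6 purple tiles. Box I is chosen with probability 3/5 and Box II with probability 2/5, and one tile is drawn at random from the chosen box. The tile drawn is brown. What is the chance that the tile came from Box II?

119/314

P(brown | Box I) = 10/17; P(brown | Box II) = 7/13.
P(brown) = 3/5·10/17 + 2/5·7/13 = 628/1105.
By Bayes' rule, P(Box II | brown) = 14/65 / 628/1105 = 119/314 ≈ 0.3790.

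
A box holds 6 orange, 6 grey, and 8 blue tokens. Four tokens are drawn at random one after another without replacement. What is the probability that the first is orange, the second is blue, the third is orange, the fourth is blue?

14/969

Multiply the conditional probability of each draw in order, without replacement, so each draw removes one from its color and from the total.
P = (6/20) · (8/19) · (5/18) · (7/17) = 14/969 ≈ 0.0144.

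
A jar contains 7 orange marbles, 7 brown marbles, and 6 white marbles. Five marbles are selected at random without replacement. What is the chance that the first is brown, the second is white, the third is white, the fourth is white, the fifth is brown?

7/2584

Multiply the conditional probability of each draw in order, without replacement, so each draw removes one from its color and from the total.
P = (7/20) · (6/19) · (5/18) · (4/17) · (6/16) = 7/2584 ≈ 0.0027.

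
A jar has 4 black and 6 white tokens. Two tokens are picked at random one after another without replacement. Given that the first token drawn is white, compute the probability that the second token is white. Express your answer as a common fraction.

5/9

After removing 1 white, the jar has 5 white out of 9 remaining.
P(second is white | given) = 5/9 ≈ 0.5556.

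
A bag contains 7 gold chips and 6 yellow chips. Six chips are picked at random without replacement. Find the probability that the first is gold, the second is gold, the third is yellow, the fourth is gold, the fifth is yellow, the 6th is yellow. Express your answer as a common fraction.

Multiply the conditional probability of each draw in order, without replacement, so each draw removes one from its color and from the total.
P = (7/13) · (6/12) · (6/11) · (5/10) · (5/9) · (4/8) = 35/1716 ≈ 0.0204.

35/1716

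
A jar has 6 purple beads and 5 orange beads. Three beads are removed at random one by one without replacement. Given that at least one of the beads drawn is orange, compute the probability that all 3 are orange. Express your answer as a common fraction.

2/29

P(all 3 orange) = C(5,3)/C(11,3) = 2/33; P(at least one orange) = 1 − C(6,3)/C(11,3) = 29/33.
Since 'all 3 orange' ⊆ 'at least one orange', P(all 3 | at least one) = 2/33 / 29/33 = 2/29 ≈ 0.0690.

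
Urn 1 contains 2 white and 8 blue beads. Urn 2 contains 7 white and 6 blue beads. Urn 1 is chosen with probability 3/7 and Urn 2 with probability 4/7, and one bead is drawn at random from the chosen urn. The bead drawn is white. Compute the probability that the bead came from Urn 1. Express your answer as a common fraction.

39/179

P(white | Urn 1) = 1/5; P(white | Urn 2) = 7/13.
P(white) = 3/7·1/5 + 4/7·7/13 = 179/455.
By Bayes' rule, P(Urn 1 | white) = 3/35 / 179/455 = 39/179 ≈ 0.2179.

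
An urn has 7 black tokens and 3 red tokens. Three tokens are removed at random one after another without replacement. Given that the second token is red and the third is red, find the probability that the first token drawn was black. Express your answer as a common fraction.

7/8

P(first=black and the second token is red and the third is red) = (7/10)·(3/9)·(2/8) = 7/120.
P(E) = Σ over first color = 7/120 + 1/120 = 1/15.
By Bayes, P(first=black | E) = 7/120 / 1/15 = 7/8 ≈ 0.8750.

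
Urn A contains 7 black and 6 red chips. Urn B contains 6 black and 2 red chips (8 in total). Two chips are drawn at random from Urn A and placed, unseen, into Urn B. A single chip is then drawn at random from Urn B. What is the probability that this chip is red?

Condition on how many of the transferred chips are red (from Urn A: 6 red of 13; then Urn B has 10 total).
  0 red: C(6,0)C(7,2)/C(13,2) = 7/26; then P = 2/10
  1 red: C(6,1)C(7,1)/C(13,2) = 7/13; then P = 3/10
  2 red: C(6,2)C(7,0)/C(13,2) = 5/26; then P = 4/10
P(red from Urn B) = 19/65 ≈ 0.2923.

19/65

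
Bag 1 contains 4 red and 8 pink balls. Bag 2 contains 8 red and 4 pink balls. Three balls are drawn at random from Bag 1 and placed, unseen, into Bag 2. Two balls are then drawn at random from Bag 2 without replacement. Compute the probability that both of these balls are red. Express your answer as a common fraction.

Condition on how many of the transferred balls are red (from Bag 1: 4 red of 12; then Bag 2 has 15 total).
  0 red: C(4,0)C(8,3)/C(12,3) = 14/55; then P = C(8,2)/C(15,2) = 4/15
  1 red: C(4,1)C(8,2)/C(12,3) = 28/55; then P = C(9,2)/C(15,2) = 12/35
  2 red: C(4,2)C(8,1)/C(12,3) = 12/55; then P = C(10,2)/C(15,2) = 3/7
  3 red: C(4,3)C(8,0)/C(12,3) = 1/55; then P = C(11,2)/C(15,2) = 11/21
P(both red) = 19/55 ≈ 0.3455.

19/55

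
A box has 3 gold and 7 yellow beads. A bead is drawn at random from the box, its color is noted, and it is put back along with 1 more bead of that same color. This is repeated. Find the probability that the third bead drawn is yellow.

Sum over the four possibilities for the first two draws (yellow/not-yellow each), tracking how the yellow count and total change by +1 per draw.
P(third is yellow) = 7/10 ≈ 0.7000. (In a Pólya urn every draw has the same marginal probability 7/10.)

7/10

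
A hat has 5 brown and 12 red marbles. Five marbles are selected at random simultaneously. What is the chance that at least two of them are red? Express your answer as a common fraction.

6127/6188

Sum the hypergeometric tail for j = 2,…,5 red marbles.
Favorable = C(12,2)·C(5,3) + C(12,3)·C(5,2) + C(12,4)·C(5,1) + C(12,5)·C(5,0) = 6127; total = C(17,5) = 6188.
P = 6127/6188 = 6127/6188 ≈ 0.9901.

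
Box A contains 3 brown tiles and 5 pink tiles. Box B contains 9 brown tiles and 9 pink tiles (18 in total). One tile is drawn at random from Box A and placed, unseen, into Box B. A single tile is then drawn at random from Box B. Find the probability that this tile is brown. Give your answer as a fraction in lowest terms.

75/152

Condition on how many of the transferred tiles are brown (from Box A: 3 brown of 8; then Box B has 19 total).
  0 brown: C(3,0)C(5,1)/C(8,1) = 5/8; then P = 9/19
  1 brown: C(3,1)C(5,0)/C(8,1) = 3/8; then P = 10/19
P(brown from Box B) = 75/152 ≈ 0.4934.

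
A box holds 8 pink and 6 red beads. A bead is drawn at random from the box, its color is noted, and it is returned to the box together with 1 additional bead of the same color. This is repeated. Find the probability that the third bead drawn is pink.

Sum over the four possibilities for the first two draws (pink/not-pink each), tracking how the pink count and total change by +1 per draw.
P(third is pink) = 4/7 ≈ 0.5714. (In a Pólya urn every draw has the same marginal probability 8/14.)

4/7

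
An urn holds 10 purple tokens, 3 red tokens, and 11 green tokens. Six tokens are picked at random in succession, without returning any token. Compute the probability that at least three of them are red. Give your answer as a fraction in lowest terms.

5/506

Sum the hypergeometric tail for j = 3,…,3 red tokens.
Favorable = C(3,3)·C(21,3) = 1330; total = C(24,6) = 134596.
P = 1330/134596 = 5/506 ≈ 0.0099.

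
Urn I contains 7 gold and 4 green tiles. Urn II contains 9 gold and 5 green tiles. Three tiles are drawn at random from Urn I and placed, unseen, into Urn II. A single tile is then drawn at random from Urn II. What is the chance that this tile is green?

67/187

Condition on how many of the transferred tiles are green (from Urn I: 4 green of 11; then Urn II has 17 total).
  0 green: C(4,0)C(7,3)/C(11,3) = 7/33; then P = 5/17
  1 green: C(4,1)C(7,2)/C(11,3) = 28/55; then P = 6/17
  2 green: C(4,2)C(7,1)/C(11,3) = 14/55; then P = 7/17
  3 green: C(4,3)C(7,0)/C(11,3) = 4/165; then P = 8/17
P(green from Urn II) = 67/187 ≈ 0.3583.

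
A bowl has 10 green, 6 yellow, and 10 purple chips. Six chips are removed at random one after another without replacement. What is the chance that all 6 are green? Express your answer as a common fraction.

3/3289

Unordered draws without replacement: count favorable combinations over C(26,6).
Favorable = C(10,6) · C(6,0) · C(10,0) = 210; total = C(26,6) = 230230.
P = 210/230230 = 3/3289 ≈ 0.0009.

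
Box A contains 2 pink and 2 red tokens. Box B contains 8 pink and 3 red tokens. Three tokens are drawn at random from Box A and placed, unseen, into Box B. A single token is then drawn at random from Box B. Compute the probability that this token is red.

9/28

Condition on how many of the transferred tokens are red (from Box A: 2 red of 4; then Box B has 14 total).
  1 red: C(2,1)C(2,2)/C(4,3) = 1/2; then P = 4/14
  2 red: C(2,2)C(2,1)/C(4,3) = 1/2; then P = 5/14
P(red from Box B) = 9/28 ≈ 0.3214.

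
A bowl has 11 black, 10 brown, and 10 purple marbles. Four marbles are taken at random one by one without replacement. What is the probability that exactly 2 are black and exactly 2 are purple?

Unordered draws without replacement: count favorable combinations over C(31,4).
Favorable = C(11,2) · C(10,0) · C(10,2) = 2475; total = C(31,4) = 31465.
P = 2475/31465 = 495/6293 ≈ 0.0787.

495/6293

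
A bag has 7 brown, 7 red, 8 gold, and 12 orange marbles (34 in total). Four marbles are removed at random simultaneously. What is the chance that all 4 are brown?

35/46376

Unordered draws without replacement: count favorable combinations over C(34,4).
Favorable = C(7,4) · C(7,0) · C(8,0) · C(12,0) = 35; total = C(34,4) = 46376.
P = 35/46376 = 35/46376 ≈ 0.0008.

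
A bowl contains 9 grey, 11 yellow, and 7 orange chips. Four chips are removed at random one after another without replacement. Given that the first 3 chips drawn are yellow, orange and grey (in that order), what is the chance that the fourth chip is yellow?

After removing 1 grey, 1 yellow, 1 orange, the bowl has 10 yellow out of 24 remaining.
P(fourth is yellow | given) = 10/24 = 5/12 ≈ 0.4167.

5/12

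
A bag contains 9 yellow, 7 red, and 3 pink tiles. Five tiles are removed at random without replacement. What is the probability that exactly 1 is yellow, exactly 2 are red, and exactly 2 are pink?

Unordered draws without replacement: count favorable combinations over C(19,5).
Favorable = C(9,1) · C(7,2) · C(3,2) = 567; total = C(19,5) = 11628.
P = 567/11628 = 63/1292 ≈ 0.0488.

63/1292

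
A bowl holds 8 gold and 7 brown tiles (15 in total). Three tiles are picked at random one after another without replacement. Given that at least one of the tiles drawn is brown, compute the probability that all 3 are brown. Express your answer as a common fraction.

5/57

P(all 3 brown) = C(7,3)/C(15,3) = 1/13; P(at least one brown) = 1 − C(8,3)/C(15,3) = 57/65.
Since 'all 3 brown' ⊆ 'at least one brown', P(all 3 | at least one) = 1/13 / 57/65 = 5/57 ≈ 0.0877.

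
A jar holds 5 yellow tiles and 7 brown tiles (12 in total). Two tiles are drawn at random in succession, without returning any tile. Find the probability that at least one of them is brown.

Use the complement: P(at least one brown) = 1 − P(no brown).
P(none) = C(5,2)/C(12,2) = 10/66.
So P = 1 − 10/66 = 28/33 ≈ 0.8485.

28/33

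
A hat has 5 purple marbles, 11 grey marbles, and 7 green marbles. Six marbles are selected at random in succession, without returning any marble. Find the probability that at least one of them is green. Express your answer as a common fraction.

1207/1311

Use the complement: P(at least one green) = 1 − P(no green).
P(none) = C(16,6)/C(23,6) = 8008/100947.
So P = 1 − 8008/100947 = 1207/1311 ≈ 0.9207.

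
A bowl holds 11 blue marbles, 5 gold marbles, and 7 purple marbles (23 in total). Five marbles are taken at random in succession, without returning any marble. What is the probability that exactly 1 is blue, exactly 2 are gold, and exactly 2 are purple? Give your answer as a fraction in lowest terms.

Unordered draws without replacement: count favorable combinations over C(23,5).
Favorable = C(11,1) · C(5,2) · C(7,2) = 2310; total = C(23,5) = 33649.
P = 2310/33649 = 30/437 ≈ 0.0686.

30/437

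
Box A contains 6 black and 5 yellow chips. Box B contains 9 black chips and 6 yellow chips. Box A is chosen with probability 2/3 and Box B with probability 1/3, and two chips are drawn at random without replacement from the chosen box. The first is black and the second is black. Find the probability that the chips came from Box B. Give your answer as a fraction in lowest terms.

22/57

P(E | Box A) = 3/11; P(E | Box B) = 12/35.
P(E) = 2/3·3/11 + 1/3·12/35 = 114/385.
By Bayes' rule, P(Box B | E) = 4/35 / 114/385 = 22/57 ≈ 0.3860.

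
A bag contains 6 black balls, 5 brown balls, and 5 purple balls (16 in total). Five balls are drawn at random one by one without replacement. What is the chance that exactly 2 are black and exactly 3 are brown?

25/728

Unordered draws without replacement: count favorable combinations over C(16,5).
Favorable = C(6,2) · C(5,3) · C(5,0) = 150; total = C(16,5) = 4368.
P = 150/4368 = 25/728 ≈ 0.0343.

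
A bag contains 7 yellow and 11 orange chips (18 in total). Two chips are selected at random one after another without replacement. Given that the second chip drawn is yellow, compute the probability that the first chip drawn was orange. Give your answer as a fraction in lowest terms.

P(first=orange and the second chip drawn is yellow) = (11/18)·(7/17) = 77/306.
P(the second chip drawn is yellow) = Σ over first color = 7/51 + 77/306 = 7/18.
By Bayes, P(first=orange | the second chip drawn is yellow) = 77/306 / 7/18 = 11/17 ≈ 0.6471.

11/17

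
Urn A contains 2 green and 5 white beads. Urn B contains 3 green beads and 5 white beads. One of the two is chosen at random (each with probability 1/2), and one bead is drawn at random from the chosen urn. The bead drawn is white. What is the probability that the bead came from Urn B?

7/15

P(white | Urn A) = 5/7; P(white | Urn B) = 5/8.
P(white) = 1/2·5/7 + 1/2·5/8 = 75/112.
By Bayes' rule, P(Urn B | white) = 5/16 / 75/112 = 7/15 ≈ 0.4667.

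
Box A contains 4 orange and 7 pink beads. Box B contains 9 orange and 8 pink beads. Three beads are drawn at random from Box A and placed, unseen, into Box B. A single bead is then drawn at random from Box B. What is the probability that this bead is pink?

109/220

Condition on how many of the transferred beads are pink (from Box A: 7 pink of 11; then Box B has 20 total).
  0 pink: C(7,0)C(4,3)/C(11,3) = 4/165; then P = 8/20
  1 pink: C(7,1)C(4,2)/C(11,3) = 14/55; then P = 9/20
  2 pink: C(7,2)C(4,1)/C(11,3) = 28/55; then P = 10/20
  3 pink: C(7,3)C(4,0)/C(11,3) = 7/33; then P = 11/20
P(pink from Box B) = 109/220 ≈ 0.4955.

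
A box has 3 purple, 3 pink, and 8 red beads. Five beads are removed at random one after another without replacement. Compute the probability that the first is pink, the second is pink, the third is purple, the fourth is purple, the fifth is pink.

3/20020

Multiply the conditional probability of each draw in order, without replacement, so each draw removes one from its color and from the total.
P = (3/14) · (2/13) · (3/12) · (2/11) · (1/10) = 3/20020 ≈ 0.0001.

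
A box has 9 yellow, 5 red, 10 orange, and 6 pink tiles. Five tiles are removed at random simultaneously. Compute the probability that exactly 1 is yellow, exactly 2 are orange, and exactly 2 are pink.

225/5278

Unordered draws without replacement: count favorable combinations over C(30,5).
Favorable = C(9,1) · C(5,0) · C(10,2) · C(6,2) = 6075; total = C(30,5) = 142506.
P = 6075/142506 = 225/5278 ≈ 0.0426.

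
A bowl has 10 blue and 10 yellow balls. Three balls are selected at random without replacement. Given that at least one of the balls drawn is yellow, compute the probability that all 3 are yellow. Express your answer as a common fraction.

2/17

P(all 3 yellow) = C(10,3)/C(20,3) = 2/19; P(at least one yellow) = 1 − C(10,3)/C(20,3) = 17/19.
Since 'all 3 yellow' ⊆ 'at least one yellow', P(all 3 | at least one) = 2/19 / 17/19 = 2/17 ≈ 0.1176.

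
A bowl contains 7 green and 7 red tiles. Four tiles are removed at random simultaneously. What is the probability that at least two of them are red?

103/143

Sum the hypergeometric tail for j = 2,…,4 red tiles.
Favorable = C(7,2)·C(7,2) + C(7,3)·C(7,1) + C(7,4)·C(7,0) = 721; total = C(14,4) = 1001.
P = 721/1001 = 103/143 ≈ 0.7203.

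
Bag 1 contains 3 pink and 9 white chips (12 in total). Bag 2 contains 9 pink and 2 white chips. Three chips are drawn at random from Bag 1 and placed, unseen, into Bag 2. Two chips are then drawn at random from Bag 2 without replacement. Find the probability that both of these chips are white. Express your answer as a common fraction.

Condition on how many of the transferred chips are white (from Bag 1: 9 white of 12; then Bag 2 has 14 total).
  0 white: C(9,0)C(3,3)/C(12,3) = 1/220; then P = C(2,2)/C(14,2) = 1/91
  1 white: C(9,1)C(3,2)/C(12,3) = 27/220; then P = C(3,2)/C(14,2) = 3/91
  2 white: C(9,2)C(3,1)/C(12,3) = 27/55; then P = C(4,2)/C(14,2) = 6/91
  3 white: C(9,3)C(3,0)/C(12,3) = 21/55; then P = C(5,2)/C(14,2) = 10/91
P(both white) = 157/2002 ≈ 0.0784.

157/2002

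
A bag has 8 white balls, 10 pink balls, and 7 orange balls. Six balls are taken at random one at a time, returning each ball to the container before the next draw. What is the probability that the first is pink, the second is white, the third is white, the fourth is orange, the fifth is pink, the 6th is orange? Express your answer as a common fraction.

12544/9765625

Multiply the conditional probability of each draw in order, with replacement (the composition resets each draw).
P = (10/25) · (8/25) · (8/25) · (7/25) · (10/25) · (7/25) = 12544/9765625 ≈ 0.0013.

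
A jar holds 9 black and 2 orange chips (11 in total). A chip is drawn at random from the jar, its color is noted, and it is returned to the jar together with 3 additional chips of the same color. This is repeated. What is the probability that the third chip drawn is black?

Sum over the four possibilities for the first two draws (black/not-black each), tracking how the black count and total change by +3 per draw.
P(third is black) = 9/11 ≈ 0.8182. (In a Pólya urn every draw has the same marginal probability 9/11.)

9/11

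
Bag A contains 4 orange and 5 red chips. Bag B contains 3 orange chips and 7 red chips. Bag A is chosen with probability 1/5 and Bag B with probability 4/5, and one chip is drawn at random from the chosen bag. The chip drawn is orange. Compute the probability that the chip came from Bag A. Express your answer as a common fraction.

10/37

P(orange | Bag A) = 4/9; P(orange | Bag B) = 3/10.
P(orange) = 1/5·4/9 + 4/5·3/10 = 74/225.
By Bayes' rule, P(Bag A | orange) = 4/45 / 74/225 = 10/37 ≈ 0.2703.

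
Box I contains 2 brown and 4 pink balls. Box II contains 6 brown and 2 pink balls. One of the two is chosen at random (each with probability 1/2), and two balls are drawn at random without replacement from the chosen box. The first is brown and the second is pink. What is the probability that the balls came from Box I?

P(E | Box I) = 4/15; P(E | Box II) = 3/14.
P(E) = 1/2·4/15 + 1/2·3/14 = 101/420.
By Bayes' rule, P(Box I | E) = 2/15 / 101/420 = 56/101 ≈ 0.5545.

56/101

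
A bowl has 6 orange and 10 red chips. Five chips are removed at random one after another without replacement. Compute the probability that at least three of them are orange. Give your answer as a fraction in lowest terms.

Sum the hypergeometric tail for j = 3,…,5 orange chips.
Favorable = C(6,3)·C(10,2) + C(6,4)·C(10,1) + C(6,5)·C(10,0) = 1056; total = C(16,5) = 4368.
P = 1056/4368 = 22/91 ≈ 0.2418.

22/91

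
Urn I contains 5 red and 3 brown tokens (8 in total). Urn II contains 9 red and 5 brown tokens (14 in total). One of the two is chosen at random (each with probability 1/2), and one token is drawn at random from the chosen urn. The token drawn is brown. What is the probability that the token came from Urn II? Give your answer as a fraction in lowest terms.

P(brown | Urn I) = 3/8; P(brown | Urn II) = 5/14.
P(brown) = 1/2·3/8 + 1/2·5/14 = 41/112.
By Bayes' rule, P(Urn II | brown) = 5/28 / 41/112 = 20/41 ≈ 0.4878.

20/41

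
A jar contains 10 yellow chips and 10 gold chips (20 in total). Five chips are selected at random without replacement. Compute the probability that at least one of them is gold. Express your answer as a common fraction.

1271/1292

Use the complement: P(at least one gold) = 1 − P(no gold).
P(none) = C(10,5)/C(20,5) = 252/15504.
So P = 1 − 252/15504 = 1271/1292 ≈ 0.9837.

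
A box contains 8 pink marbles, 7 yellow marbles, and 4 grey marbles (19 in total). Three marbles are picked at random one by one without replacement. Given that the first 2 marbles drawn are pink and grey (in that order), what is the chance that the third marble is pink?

After removing 1 pink, 1 grey, the box has 7 pink out of 17 remaining.
P(third is pink | given) = 7/17 ≈ 0.4118.

7/17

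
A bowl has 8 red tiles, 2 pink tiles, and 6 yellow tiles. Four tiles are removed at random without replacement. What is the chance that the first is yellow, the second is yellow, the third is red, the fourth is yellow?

Multiply the conditional probability of each draw in order, without replacement, so each draw removes one from its color and from the total.
P = (6/16) · (5/15) · (8/14) · (4/13) = 2/91 ≈ 0.0220.

2/91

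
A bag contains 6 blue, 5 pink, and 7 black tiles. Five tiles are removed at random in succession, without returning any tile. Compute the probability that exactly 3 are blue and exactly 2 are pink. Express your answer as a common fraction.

25/1071

Unordered draws without replacement: count favorable combinations over C(18,5).
Favorable = C(6,3) · C(5,2) · C(7,0) = 200; total = C(18,5) = 8568.
P = 200/8568 = 25/1071 ≈ 0.0233.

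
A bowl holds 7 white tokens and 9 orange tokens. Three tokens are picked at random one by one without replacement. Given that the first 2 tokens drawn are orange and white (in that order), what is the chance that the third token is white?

3/7

After removing 1 white, 1 orange, the bowl has 6 white out of 14 remaining.
P(third is white | given) = 6/14 = 3/7 ≈ 0.4286.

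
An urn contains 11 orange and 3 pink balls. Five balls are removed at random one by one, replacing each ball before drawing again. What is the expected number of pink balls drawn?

15/14

By linearity of expectation, E[X] = Σ P(draw i is pink); each independent draw has P(pink) = 3/14.
E[X] = 5 · 3/14 = 15/14 ≈ 1.0714.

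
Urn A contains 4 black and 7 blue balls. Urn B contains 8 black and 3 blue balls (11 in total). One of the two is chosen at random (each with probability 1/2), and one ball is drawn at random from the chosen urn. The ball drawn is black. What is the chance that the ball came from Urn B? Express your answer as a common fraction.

P(black | Urn A) = 4/11; P(black | Urn B) = 8/11.
P(black) = 1/2·4/11 + 1/2·8/11 = 6/11.
By Bayes' rule, P(Urn B | black) = 4/11 / 6/11 = 2/3 ≈ 0.6667.

2/3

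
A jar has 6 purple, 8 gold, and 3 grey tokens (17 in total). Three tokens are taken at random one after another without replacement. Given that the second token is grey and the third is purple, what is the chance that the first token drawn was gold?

8/15

P(first=gold and the second token is grey and the third is purple) = (8/17)·(3/16)·(6/15) = 3/85.
P(E) = Σ over first color = 3/136 + 3/85 + 3/340 = 9/136.
By Bayes, P(first=gold | E) = 3/85 / 9/136 = 8/15 ≈ 0.5333.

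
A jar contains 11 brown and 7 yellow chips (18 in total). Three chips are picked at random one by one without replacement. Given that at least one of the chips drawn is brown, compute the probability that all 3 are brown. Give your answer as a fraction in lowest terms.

15/71

P(all 3 brown) = C(11,3)/C(18,3) = 55/272; P(at least one brown) = 1 − C(7,3)/C(18,3) = 781/816.
Since 'all 3 brown' ⊆ 'at least one brown', P(all 3 | at least one) = 55/272 / 781/816 = 15/71 ≈ 0.2113.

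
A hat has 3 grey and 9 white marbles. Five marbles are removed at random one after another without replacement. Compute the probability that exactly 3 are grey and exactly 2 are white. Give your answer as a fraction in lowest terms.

Unordered draws without replacement: count favorable combinations over C(12,5).
Favorable = C(3,3) · C(9,2) = 36; total = C(12,5) = 792.
P = 36/792 = 1/22 ≈ 0.0455.

1/22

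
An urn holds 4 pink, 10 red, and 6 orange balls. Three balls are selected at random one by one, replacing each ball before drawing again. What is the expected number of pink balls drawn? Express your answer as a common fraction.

By linearity of expectation, E[X] = Σ P(draw i is pink); each independent draw has P(pink) = 4/20.
E[X] = 3 · 4/20 = 3/5 ≈ 0.6000.

3/5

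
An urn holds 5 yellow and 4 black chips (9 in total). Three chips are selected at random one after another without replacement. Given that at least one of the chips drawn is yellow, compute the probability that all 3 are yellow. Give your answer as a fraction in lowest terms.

1/8

P(all 3 yellow) = C(5,3)/C(9,3) = 5/42; P(at least one yellow) = 1 − C(4,3)/C(9,3) = 20/21.
Since 'all 3 yellow' ⊆ 'at least one yellow', P(all 3 | at least one) = 5/42 / 20/21 = 1/8 ≈ 0.1250.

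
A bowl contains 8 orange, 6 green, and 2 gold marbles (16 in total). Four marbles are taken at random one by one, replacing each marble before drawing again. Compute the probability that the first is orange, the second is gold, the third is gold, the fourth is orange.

Multiply the conditional probability of each draw in order, with replacement (the composition resets each draw).
P = (8/16) · (2/16) · (2/16) · (8/16) = 1/256 ≈ 0.0039.

1/256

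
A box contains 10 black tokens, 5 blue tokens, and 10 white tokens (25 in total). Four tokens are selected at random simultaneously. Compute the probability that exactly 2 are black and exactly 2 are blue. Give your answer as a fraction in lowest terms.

9/253

Unordered draws without replacement: count favorable combinations over C(25,4).
Favorable = C(10,2) · C(5,2) · C(10,0) = 450; total = C(25,4) = 12650.
P = 450/12650 = 9/253 ≈ 0.0356.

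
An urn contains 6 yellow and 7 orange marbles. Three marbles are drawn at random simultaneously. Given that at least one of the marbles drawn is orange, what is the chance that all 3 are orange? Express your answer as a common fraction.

P(all 3 orange) = C(7,3)/C(13,3) = 35/286; P(at least one orange) = 1 − C(6,3)/C(13,3) = 133/143.
Since 'all 3 orange' ⊆ 'at least one orange', P(all 3 | at least one) = 35/286 / 133/143 = 5/38 ≈ 0.1316.

5/38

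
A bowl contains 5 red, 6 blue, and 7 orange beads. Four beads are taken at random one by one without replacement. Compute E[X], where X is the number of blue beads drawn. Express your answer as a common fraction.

By linearity of expectation, E[X] = Σ P(draw i is blue); by symmetry each draw (even without replacement) has P(blue) = 6/18.
E[X] = 4 · 6/18 = 4/3 ≈ 1.3333.

4/3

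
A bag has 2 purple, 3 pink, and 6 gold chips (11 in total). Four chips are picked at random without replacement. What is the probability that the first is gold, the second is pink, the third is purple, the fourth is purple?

Multiply the conditional probability of each draw in order, without replacement, so each draw removes one from its color and from the total.
P = (6/11) · (3/10) · (2/9) · (1/8) = 1/220 ≈ 0.0045.

1/220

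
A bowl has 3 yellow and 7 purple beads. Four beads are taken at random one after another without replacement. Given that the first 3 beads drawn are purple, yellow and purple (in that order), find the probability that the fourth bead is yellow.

After removing 1 yellow, 2 purple, the bowl has 2 yellow out of 7 remaining.
P(fourth is yellow | given) = 2/7 ≈ 0.2857.

2/7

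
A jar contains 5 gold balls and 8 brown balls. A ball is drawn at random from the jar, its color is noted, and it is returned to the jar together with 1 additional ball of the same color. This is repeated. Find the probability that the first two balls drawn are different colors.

40/91

Either gold then brown, or brown then gold; after the first draw the total is 14.
P = (5/13)·(8/14) + (8/13)·(5/14) = 40/91 ≈ 0.4396.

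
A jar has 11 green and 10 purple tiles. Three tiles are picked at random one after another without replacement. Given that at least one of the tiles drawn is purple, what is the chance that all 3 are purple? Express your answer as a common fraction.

24/233

P(all 3 purple) = C(10,3)/C(21,3) = 12/133; P(at least one purple) = 1 − C(11,3)/C(21,3) = 233/266.
Since 'all 3 purple' ⊆ 'at least one purple', P(all 3 | at least one) = 12/133 / 233/266 = 24/233 ≈ 0.1030.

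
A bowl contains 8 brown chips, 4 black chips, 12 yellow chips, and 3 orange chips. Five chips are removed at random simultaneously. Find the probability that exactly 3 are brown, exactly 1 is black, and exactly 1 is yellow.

448/13455

Unordered draws without replacement: count favorable combinations over C(27,5).
Favorable = C(8,3) · C(4,1) · C(12,1) · C(3,0) = 2688; total = C(27,5) = 80730.
P = 2688/80730 = 448/13455 ≈ 0.0333.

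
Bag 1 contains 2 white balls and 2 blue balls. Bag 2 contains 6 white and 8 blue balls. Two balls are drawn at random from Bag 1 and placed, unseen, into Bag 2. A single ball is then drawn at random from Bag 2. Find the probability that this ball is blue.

9/16

Condition on how many of the transferred balls are blue (from Bag 1: 2 blue of 4; then Bag 2 has 16 total).
  0 blue: C(2,0)C(2,2)/C(4,2) = 1/6; then P = 8/16
  1 blue: C(2,1)C(2,1)/C(4,2) = 2/3; then P = 9/16
  2 blue: C(2,2)C(2,0)/C(4,2) = 1/6; then P = 10/16
P(blue from Bag 2) = 9/16 ≈ 0.5625.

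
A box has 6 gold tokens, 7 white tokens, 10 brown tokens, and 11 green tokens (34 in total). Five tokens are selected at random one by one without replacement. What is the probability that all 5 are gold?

Unordered draws without replacement: count favorable combinations over C(34,5).
Favorable = C(6,5) · C(7,0) · C(10,0) · C(11,0) = 6; total = C(34,5) = 278256.
P = 6/278256 = 1/46376 ≈ 0.0000.

1/46376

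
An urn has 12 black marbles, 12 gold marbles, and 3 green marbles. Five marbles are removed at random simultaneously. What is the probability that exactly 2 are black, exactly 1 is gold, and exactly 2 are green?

44/1495

Unordered draws without replacement: count favorable combinations over C(27,5).
Favorable = C(12,2) · C(12,1) · C(3,2) = 2376; total = C(27,5) = 80730.
P = 2376/80730 = 44/1495 ≈ 0.0294.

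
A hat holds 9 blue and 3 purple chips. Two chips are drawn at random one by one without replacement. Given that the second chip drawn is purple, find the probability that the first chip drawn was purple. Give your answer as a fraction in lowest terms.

2/11

P(first=purple and the second chip drawn is purple) = (3/12)·(2/11) = 1/22.
P(the second chip drawn is purple) = Σ over first color = 9/44 + 1/22 = 1/4.
By Bayes, P(first=purple | the second chip drawn is purple) = 1/22 / 1/4 = 2/11 ≈ 0.1818.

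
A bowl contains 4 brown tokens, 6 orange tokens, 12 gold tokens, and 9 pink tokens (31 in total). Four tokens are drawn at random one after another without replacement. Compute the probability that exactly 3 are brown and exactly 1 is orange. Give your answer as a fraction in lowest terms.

24/31465

Unordered draws without replacement: count favorable combinations over C(31,4).
Favorable = C(4,3) · C(6,1) · C(12,0) · C(9,0) = 24; total = C(31,4) = 31465.
P = 24/31465 = 24/31465 ≈ 0.0008.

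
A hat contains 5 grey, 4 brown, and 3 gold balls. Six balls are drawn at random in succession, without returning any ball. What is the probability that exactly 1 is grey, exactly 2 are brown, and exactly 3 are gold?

5/154

Unordered draws without replacement: count favorable combinations over C(12,6).
Favorable = C(5,1) · C(4,2) · C(3,3) = 30; total = C(12,6) = 924.
P = 30/924 = 5/154 ≈ 0.0325.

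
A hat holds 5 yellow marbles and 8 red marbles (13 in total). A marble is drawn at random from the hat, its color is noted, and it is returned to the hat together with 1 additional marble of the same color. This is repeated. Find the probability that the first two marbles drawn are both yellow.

15/91

After a yellow draw the hat holds 6 yellow out of 14.
P = (5/13)·(6/14) = 15/91 ≈ 0.1648.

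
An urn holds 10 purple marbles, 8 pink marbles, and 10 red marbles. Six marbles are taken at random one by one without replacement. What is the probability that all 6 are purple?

Unordered draws without replacement: count favorable combinations over C(28,6).
Favorable = C(10,6) · C(8,0) · C(10,0) = 210; total = C(28,6) = 376740.
P = 210/376740 = 1/1794 ≈ 0.0006.

1/1794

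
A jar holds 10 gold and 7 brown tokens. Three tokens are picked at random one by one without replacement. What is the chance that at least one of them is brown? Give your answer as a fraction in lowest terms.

14/17

Use the complement: P(at least one brown) = 1 − P(no brown).
P(none) = C(10,3)/C(17,3) = 120/680.
So P = 1 − 120/680 = 14/17 ≈ 0.8235.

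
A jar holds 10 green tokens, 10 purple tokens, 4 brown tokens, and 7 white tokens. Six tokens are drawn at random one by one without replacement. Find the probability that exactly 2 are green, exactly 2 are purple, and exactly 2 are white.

675/11687

Unordered draws without replacement: count favorable combinations over C(31,6).
Favorable = C(10,2) · C(10,2) · C(4,0) · C(7,2) = 42525; total = C(31,6) = 736281.
P = 42525/736281 = 675/11687 ≈ 0.0578.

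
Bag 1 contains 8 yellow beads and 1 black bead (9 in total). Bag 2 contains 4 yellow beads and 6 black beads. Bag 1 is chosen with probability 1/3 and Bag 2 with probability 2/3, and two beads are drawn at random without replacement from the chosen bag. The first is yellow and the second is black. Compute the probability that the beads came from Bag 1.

P(E | Bag 1) = 1/9; P(E | Bag 2) = 4/15.
P(E) = 1/3·1/9 + 2/3·4/15 = 29/135.
By Bayes' rule, P(Bag 1 | E) = 1/27 / 29/135 = 5/29 ≈ 0.1724.

5/29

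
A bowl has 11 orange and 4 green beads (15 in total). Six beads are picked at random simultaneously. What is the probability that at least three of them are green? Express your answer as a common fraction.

1/7

Sum the hypergeometric tail for j = 3,…,4 green beads.
Favorable = C(4,3)·C(11,3) + C(4,4)·C(11,2) = 715; total = C(15,6) = 5005.
P = 715/5005 = 1/7 ≈ 0.1429.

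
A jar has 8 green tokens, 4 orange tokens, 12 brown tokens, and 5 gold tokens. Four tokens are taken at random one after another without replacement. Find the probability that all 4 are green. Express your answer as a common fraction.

10/3393

Unordered draws without replacement: count favorable combinations over C(29,4).
Favorable = C(8,4) · C(4,0) · C(12,0) · C(5,0) = 70; total = C(29,4) = 23751.
P = 70/23751 = 10/3393 ≈ 0.0029.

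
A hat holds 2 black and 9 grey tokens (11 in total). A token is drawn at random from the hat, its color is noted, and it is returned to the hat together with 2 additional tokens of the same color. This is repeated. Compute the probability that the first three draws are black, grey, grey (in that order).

Track the composition after each reinforcement of +2.
P = (2/11) · (9/13) · (11/15) = 6/65 ≈ 0.0923.

6/65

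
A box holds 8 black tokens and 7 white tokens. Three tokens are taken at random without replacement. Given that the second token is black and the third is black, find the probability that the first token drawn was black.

P(first=black and the second token is black and the third is black) = (8/15)·(7/14)·(6/13) = 8/65.
P(E) = Σ over first color = 8/65 + 28/195 = 4/15.
By Bayes, P(first=black | E) = 8/65 / 4/15 = 6/13 ≈ 0.4615.

6/13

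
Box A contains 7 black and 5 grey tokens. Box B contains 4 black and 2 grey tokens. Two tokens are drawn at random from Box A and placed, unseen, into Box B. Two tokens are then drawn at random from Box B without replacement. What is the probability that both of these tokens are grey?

Condition on how many of the transferred tokens are grey (from Box A: 5 grey of 12; then Box B has 8 total).
  0 grey: C(5,0)C(7,2)/C(12,2) = 7/22; then P = C(2,2)/C(8,2) = 1/28
  1 grey: C(5,1)C(7,1)/C(12,2) = 35/66; then P = C(3,2)/C(8,2) = 3/28
  2 grey: C(5,2)C(7,0)/C(12,2) = 5/33; then P = C(4,2)/C(8,2) = 3/14
P(both grey) = 31/308 ≈ 0.1006.

31/308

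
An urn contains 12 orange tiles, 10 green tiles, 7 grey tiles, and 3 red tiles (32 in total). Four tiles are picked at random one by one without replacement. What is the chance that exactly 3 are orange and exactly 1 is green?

Unordered draws without replacement: count favorable combinations over C(32,4).
Favorable = C(12,3) · C(10,1) · C(7,0) · C(3,0) = 2200; total = C(32,4) = 35960.
P = 2200/35960 = 55/899 ≈ 0.0612.

55/899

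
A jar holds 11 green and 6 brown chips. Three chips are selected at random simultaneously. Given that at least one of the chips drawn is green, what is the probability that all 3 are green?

1/4

P(all 3 green) = C(11,3)/C(17,3) = 33/136; P(at least one green) = 1 − C(6,3)/C(17,3) = 33/34.
Since 'all 3 green' ⊆ 'at least one green', P(all 3 | at least one) = 33/136 / 33/34 = 1/4 ≈ 0.2500.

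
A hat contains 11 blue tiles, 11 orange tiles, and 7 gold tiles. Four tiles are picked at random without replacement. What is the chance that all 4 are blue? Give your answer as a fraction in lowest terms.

Unordered draws without replacement: count favorable combinations over C(29,4).
Favorable = C(11,4) · C(11,0) · C(7,0) = 330; total = C(29,4) = 23751.
P = 330/23751 = 110/7917 ≈ 0.0139.

110/7917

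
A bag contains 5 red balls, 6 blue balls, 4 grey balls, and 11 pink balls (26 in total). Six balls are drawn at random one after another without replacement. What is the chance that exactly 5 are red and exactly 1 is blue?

3/115115

Unordered draws without replacement: count favorable combinations over C(26,6).
Favorable = C(5,5) · C(6,1) · C(4,0) · C(11,0) = 6; total = C(26,6) = 230230.
P = 6/230230 = 3/115115 ≈ 0.0000.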